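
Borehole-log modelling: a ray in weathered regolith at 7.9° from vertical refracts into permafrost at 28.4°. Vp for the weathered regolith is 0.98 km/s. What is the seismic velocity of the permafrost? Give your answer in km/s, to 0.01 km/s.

Snell's law: sin 7.9°/V₁ = sin 28.4°/V₂.
V₂ = V₁·sin 28.4°/sin 7.9° = 0.98 × 3.4605 = 3.39 km/s.

3.39 km/s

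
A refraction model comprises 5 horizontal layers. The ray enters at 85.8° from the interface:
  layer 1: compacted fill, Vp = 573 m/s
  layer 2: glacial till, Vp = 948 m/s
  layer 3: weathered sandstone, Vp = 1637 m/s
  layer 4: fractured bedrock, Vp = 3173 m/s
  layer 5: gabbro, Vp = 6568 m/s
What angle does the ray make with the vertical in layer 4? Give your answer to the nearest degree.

From the normal: θ₁ = 90° − 85.8° = 4.2°.
Ray parameter p = sin 4.2° / 573 = 1.2782e-04 s/m.
sin θ_4 = p·V_4 = 1.2782e-04 × 3173 = 0.4056.
θ_4 = arcsin 0.4056 = 23.93°.

24°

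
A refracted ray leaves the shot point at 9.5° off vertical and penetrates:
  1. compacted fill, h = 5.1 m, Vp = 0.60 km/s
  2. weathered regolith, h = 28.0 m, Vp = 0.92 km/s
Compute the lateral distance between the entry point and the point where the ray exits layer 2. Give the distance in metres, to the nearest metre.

8 m

p = sin θ₁/V₁ = sin 9.5°/0.60 = 2.7508e-01 s/km is conserved through the stack.
Layer 1: θ = 9.50°; offset = 5.1·tan 9.50° = 0.853 m.
Layer 2: sin θ = p·0.92 = 0.2531 → θ = 14.66°; offset = 28.0·tan 14.66° = 7.324 m.
Σ offsets = 8.178 m.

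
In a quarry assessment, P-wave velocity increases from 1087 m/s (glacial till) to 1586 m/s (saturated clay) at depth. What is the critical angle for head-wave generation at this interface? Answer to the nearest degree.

43°

At critical incidence the refracted ray runs along the interface (θ₂ = 90°), so sin θ_c = V₁/V₂.
θ_c = arcsin(1087/1586) = arcsin 0.6854 = 43.26°.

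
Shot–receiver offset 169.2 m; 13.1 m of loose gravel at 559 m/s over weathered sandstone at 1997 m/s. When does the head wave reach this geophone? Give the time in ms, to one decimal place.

129.7 ms

t = x/V₂ + 2h·√(V₂²−V₁²)/(V₁V₂).
√(V₂²−V₁²) = √(1997²−559²) = 1917.2 m/s; delay term = 2·13.1·1917.2/(559·1997) = 0.04500 s.
t = 169.2/1997 + 0.04500 = 0.12972 s.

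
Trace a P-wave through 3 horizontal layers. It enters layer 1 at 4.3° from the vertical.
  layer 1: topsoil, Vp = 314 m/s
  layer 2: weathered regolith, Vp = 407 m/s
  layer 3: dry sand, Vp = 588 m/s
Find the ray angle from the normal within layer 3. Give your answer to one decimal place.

8.1°

Ray parameter p = sin 4.3° / 314 = 2.3879e-04 s/m.
sin θ_3 = p·V_3 = 2.3879e-04 × 588 = 0.1404.
θ_3 = arcsin 0.1404 = 8.07°.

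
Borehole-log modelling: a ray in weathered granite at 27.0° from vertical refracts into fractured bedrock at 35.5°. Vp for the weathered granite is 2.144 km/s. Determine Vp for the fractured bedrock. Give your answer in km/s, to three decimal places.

2.742 km/s

Snell's law: sin 27.0°/V₁ = sin 35.5°/V₂.
V₂ = V₁·sin 35.5°/sin 27.0° = 2.144 × 1.2791 = 2.742 km/s.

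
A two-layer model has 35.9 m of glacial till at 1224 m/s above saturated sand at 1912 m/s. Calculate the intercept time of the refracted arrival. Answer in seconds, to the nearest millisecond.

0.045 s

θ_c = arcsin(V₁/V₂) = arcsin(1224/1912) = 39.80°; cos θ_c = 0.7682.
tᵢ = 2h·cos θ_c / V₁ = 2·35.9·0.7682 / 1224 = 0.04506 s.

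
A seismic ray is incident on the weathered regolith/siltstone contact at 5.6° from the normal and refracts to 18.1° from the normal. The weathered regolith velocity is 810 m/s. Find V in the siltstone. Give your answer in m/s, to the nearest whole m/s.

2579 m/s

Snell's law: sin 5.6°/V₁ = sin 18.1°/V₂.
V₂ = V₁·sin 18.1°/sin 5.6° = 810 × 3.1837 = 2578.81 m/s.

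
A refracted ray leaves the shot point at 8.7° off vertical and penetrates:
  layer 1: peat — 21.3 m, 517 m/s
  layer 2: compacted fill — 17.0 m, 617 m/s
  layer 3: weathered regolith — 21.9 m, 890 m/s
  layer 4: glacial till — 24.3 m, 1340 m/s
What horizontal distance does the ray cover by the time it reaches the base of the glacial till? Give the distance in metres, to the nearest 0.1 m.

Apply Snell's law at each interface; in layer i the horizontal offset is hᵢ·tan θᵢ.
Layer 1: θ = 8.70°; offset = 21.3·tan 8.70° = 3.259 m.
Layer 2: sin θ = 617·sin 8.7°/517 = 0.1805, θ = 10.40°; offset = 17.0·tan 10.40° = 3.120 m.
Layer 3: sin θ = 890·sin 8.7°/517 = 0.2604, θ = 15.09°; offset = 21.9·tan 15.09° = 5.906 m.
Layer 4: sin θ = 1340·sin 8.7°/517 = 0.3920, θ = 23.08°; offset = 24.3·tan 23.08° = 10.356 m.
Σ offsets = 22.642 m.

22.6 m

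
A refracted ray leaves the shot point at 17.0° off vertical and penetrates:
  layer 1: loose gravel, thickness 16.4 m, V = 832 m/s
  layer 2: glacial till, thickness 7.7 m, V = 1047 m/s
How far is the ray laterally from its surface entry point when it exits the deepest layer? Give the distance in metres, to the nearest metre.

p = sin θ₁/V₁ = sin 17.0°/832 = 3.5141e-04 s/m is conserved through the stack.
Layer 1: θ = 17.00°; offset = 16.4·tan 17.00° = 5.014 m.
Layer 2: sin θ = p·1047 = 0.3679 → θ = 21.59°; offset = 7.7·tan 21.59° = 3.047 m.
Summing the layer offsets gives 8.061 m.

8 m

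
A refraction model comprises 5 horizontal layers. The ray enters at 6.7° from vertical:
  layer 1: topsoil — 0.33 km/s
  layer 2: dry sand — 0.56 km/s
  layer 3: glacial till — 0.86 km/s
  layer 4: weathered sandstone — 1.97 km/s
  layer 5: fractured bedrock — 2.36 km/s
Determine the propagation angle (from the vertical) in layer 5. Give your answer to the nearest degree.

Ray parameter p = sin 6.7° / 0.33 = 3.5355e-01 s/km.
sin θ_5 = p·V_5 = 3.5355e-01 × 2.36 = 0.8344.
θ_5 = arcsin 0.8344 = 56.55°.

57°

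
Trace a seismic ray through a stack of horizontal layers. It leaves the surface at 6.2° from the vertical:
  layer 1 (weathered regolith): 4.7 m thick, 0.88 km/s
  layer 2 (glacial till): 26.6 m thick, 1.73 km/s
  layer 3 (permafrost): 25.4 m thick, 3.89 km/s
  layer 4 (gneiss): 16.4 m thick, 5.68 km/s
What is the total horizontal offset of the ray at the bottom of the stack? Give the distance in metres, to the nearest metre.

36 m

Apply Snell's law at each interface; in layer i the horizontal offset is hᵢ·tan θᵢ.
Layer 1: θ = 6.20°; offset = 4.7·tan 6.20° = 0.511 m.
Layer 2: sin θ = 1.73·sin 6.2°/0.88 = 0.2123, θ = 12.26°; offset = 26.6·tan 12.26° = 5.779 m.
Layer 3: sin θ = 3.89·sin 6.2°/0.88 = 0.4774, θ = 28.52°; offset = 25.4·tan 28.52° = 13.800 m.
Layer 4: sin θ = 5.68·sin 6.2°/0.88 = 0.6971, θ = 44.19°; offset = 16.4·tan 44.19° = 15.945 m.
Total horizontal offset = 36.035 m.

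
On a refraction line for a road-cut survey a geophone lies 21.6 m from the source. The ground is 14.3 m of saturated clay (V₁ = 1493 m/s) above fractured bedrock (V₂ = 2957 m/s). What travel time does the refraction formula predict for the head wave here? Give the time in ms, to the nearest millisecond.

24 ms

t = x/V₂ + 2h·√(V₂²−V₁²)/(V₁V₂).
√(V₂²−V₁²) = √(2957²−1493²) = 2552.4 m/s; delay term = 2·14.3·2552.4/(1493·2957) = 0.01654 s.
t = 21.6/2957 + 0.01654 = 0.02384 s.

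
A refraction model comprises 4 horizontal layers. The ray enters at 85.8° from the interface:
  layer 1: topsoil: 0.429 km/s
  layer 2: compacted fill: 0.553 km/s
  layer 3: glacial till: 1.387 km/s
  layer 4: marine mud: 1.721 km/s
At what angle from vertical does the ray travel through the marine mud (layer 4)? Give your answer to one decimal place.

From the normal: θ₁ = 90° − 85.8° = 4.2°.
Snell's law across each interface conserves sin θ / V, so sin θ_4 = V_4·sin θ₁/V₁.
sin θ_4 = 1.721 × sin 4.2° / 0.429 = 0.2938.
θ_4 = 17.09° from the vertical.

17.1°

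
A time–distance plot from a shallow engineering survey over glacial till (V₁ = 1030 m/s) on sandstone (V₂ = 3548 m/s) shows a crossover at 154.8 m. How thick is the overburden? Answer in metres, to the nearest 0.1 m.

57.4 m

x_cross = 2h·√((V₂+V₁)/(V₂−V₁)) → h = x_cross / (2·√((V₂+V₁)/(V₂−V₁))).
√((V₂+V₁)/(V₂−V₁)) = √((3548+1030)/(3548−1030)) = 1.3484.
h = 154.8 / (2·1.3484) = 57.40 m.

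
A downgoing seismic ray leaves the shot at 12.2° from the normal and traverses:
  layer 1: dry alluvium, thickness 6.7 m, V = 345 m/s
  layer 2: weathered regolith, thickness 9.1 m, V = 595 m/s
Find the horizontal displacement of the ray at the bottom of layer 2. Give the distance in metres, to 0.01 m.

5.01 m

Ray parameter p = sin 12.2° / 345 m/s = 6.1254e-04 s/m.
Layer 1: θ = 12.20°; offset = 6.7·tan 12.20° = 1.4486 m.
Layer 2: sin θ = p·595 = 0.3645 → θ = 21.37°; offset = 9.1·tan 21.37° = 3.5615 m.
Σ offsets = 5.0101 m.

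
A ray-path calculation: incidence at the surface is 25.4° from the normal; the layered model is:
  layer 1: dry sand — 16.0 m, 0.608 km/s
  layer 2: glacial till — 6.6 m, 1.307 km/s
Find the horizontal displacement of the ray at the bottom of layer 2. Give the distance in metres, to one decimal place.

23.3 m

p = sin θ₁/V₁ = sin 25.4°/0.608 = 7.0549e-01 s/km is conserved through the stack.
Layer 1: θ = 25.40°; offset = 16.0·tan 25.40° = 7.597 m.
Layer 2: sin θ = p·1.307 = 0.9221 → θ = 67.23°; offset = 6.6·tan 67.23° = 15.724 m.
Total horizontal offset = 23.322 m.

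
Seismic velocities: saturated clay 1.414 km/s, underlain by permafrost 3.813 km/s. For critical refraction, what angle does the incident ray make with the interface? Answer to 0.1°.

At critical incidence the refracted ray runs along the interface (θ₂ = 90°), so sin θ_c = V₁/V₂.
θ_c = arcsin(1.414/3.813) = arcsin 0.3708 = 21.77°.
Measured from the interface: 90° − 21.77° = 68.23°.

68.2°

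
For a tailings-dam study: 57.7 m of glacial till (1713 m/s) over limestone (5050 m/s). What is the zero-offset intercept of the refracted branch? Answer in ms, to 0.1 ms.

θ_c = arcsin(V₁/V₂) = arcsin(1713/5050) = 19.83°; cos θ_c = 0.9407.
tᵢ = 2h·cos θ_c / V₁ = 2·57.7·0.9407 / 1713 = 0.06337 s.

63.4 ms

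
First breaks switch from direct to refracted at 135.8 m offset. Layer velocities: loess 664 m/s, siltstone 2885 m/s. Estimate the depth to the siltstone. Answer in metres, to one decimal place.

h = (x_cross/2)·√((V₂−V₁)/(V₂+V₁)).
(V₂−V₁)/(V₂+V₁) = (2885−664)/(2885+664) = 0.6258; √ = 0.7911.
h = (135.8/2)·0.7911 = 53.71 m.

53.7 m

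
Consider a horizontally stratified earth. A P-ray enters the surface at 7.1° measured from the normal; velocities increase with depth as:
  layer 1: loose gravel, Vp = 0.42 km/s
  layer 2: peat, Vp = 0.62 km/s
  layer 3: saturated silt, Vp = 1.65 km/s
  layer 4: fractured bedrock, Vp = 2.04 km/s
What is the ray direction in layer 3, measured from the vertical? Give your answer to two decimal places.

Snell's law across each interface conserves sin θ / V, so sin θ_3 = V_3·sin θ₁/V₁.
sin θ_3 = 1.65 × sin 7.1° / 0.42 = 0.4856.
θ_3 = 29.05° from the vertical.

29.05°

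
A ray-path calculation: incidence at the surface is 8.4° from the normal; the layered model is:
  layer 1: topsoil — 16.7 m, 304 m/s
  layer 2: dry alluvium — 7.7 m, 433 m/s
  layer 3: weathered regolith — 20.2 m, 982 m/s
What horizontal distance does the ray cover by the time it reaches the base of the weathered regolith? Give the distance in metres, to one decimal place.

Ray parameter p = sin 8.4° / 304 m/s = 4.8054e-04 s/m.
Layer 1: θ = 8.40°; offset = 16.7·tan 8.40° = 2.466 m.
Layer 2: sin θ = p·433 = 0.2081 → θ = 12.01°; offset = 7.7·tan 12.01° = 1.638 m.
Layer 3: sin θ = p·982 = 0.4719 → θ = 28.16°; offset = 20.2·tan 28.16° = 10.812 m.
Σ offsets = 14.916 m.

14.9 m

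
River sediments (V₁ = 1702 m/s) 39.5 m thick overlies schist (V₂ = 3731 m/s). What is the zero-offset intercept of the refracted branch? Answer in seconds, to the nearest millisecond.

0.041 s

tᵢ = 2h·√(V₂²−V₁²)/(V₁V₂).
√(V₂²−V₁²) = √(3731²−1702²) = 3320.2 m/s.
tᵢ = 2·39.5·3320.2/(1702·3731) = 0.04131 s.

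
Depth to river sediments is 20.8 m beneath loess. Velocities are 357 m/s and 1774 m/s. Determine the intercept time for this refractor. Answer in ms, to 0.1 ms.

114.1 ms

θ_c = arcsin(V₁/V₂) = arcsin(357/1774) = 11.61°; cos θ_c = 0.9795.
tᵢ = 2h·cos θ_c / V₁ = 2·20.8·0.9795 / 357 = 0.11414 s.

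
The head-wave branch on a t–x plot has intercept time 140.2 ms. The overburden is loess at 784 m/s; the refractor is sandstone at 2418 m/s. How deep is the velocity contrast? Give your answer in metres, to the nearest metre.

58 m

h = tᵢ·V₁·V₂ / (2·√(V₂²−V₁²)).
√(V₂²−V₁²) = √(2418² − 784²) = 2287.4 m/s.
h = 0.1402 s × 784 × 2418 / (2 × 2287.4) = 58.10 m.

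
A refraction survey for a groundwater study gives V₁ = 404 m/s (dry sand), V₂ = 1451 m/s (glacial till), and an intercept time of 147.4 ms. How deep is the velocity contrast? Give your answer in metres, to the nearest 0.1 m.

θ_c = arcsin(404/1451) = 16.17°; cos θ_c = 0.9605.
tᵢ = 2h cos θ_c/V₁ ⇒ h = tᵢ·V₁/(2 cos θ_c) = 0.1474·404/(2·0.9605) = 31.00 m.

31.0 m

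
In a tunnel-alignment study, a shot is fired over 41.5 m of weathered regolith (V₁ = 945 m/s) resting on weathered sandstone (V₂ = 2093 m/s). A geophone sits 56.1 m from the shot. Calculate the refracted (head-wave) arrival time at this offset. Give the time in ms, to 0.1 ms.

105.2 ms

t = x/V₂ + 2h·√(V₂²−V₁²)/(V₁V₂).
√(V₂²−V₁²) = √(2093²−945²) = 1867.5 m/s; delay term = 2·41.5·1867.5/(945·2093) = 0.07837 s.
t = 56.1/2093 + 0.07837 = 0.10517 s.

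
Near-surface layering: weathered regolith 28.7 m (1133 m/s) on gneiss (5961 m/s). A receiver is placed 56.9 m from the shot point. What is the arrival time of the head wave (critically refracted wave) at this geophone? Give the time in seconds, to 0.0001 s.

0.0593 s

t = x/V₂ + 2h·√(V₂²−V₁²)/(V₁V₂).
√(V₂²−V₁²) = √(5961²−1133²) = 5852.3 m/s; delay term = 2·28.7·5852.3/(1133·5961) = 0.04974 s.
t = 56.9/5961 + 0.04974 = 0.05928 s.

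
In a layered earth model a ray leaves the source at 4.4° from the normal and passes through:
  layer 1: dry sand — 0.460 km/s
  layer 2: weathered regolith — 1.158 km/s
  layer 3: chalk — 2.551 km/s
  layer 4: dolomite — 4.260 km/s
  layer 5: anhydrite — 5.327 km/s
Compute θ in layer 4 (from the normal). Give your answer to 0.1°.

45.3°

Ray parameter p = sin 4.4° / 0.460 = 1.6678e-01 s/km.
sin θ_4 = p·V_4 = 1.6678e-01 × 4.260 = 0.7105.
θ_4 = 45.27° from the vertical.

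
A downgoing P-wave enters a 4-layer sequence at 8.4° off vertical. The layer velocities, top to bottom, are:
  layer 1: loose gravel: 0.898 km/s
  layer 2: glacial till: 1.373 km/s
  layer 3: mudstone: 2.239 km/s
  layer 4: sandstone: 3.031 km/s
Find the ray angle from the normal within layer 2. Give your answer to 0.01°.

12.91°

Ray parameter p = sin 8.4° / 0.898 = 1.6268e-01 s/km.
sin θ_2 = p·V_2 = 1.6268e-01 × 1.373 = 0.2234.
θ_2 = arcsin 0.2234 = 12.91°.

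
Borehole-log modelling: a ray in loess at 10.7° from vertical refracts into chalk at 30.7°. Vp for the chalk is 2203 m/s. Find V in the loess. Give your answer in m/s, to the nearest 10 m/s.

800 m/s

sin 10.7° = 0.1857; sin 30.7° = 0.5105.
V₁ = V₂·(sin θ₁/sin θ₂) = 2203·(0.1857/0.5105) = 801.15 m/s.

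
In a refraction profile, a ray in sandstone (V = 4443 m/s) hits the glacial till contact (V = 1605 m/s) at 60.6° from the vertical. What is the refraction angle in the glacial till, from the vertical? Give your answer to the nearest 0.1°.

Snell's law: sin θ₂ = (V₂/V₁)·sin θ₁ = (1605/4443)·sin 60.6° = 0.3147.
θ₂ = arcsin 0.3147 = 18.34° from the normal.

18.3°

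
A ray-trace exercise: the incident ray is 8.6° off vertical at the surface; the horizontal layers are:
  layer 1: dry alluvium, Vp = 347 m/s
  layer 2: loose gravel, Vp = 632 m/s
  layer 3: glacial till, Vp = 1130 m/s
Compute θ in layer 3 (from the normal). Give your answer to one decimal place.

29.1°

Ray parameter p = sin 8.6° / 347 = 4.3094e-04 s/m.
sin θ_3 = p·V_3 = 4.3094e-04 × 1130 = 0.4870.
θ_3 = 29.14° from the vertical.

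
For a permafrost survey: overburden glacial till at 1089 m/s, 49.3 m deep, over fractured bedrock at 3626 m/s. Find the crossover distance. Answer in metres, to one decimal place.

x_cross = 2h·√((V₂+V₁)/(V₂−V₁)).
(V₂+V₁)/(V₂−V₁) = (3626+1089)/(3626−1089) = 1.8585; √ = 1.3633.
x_cross = 2·49.3·1.3633 = 134.42 m.

134.4 m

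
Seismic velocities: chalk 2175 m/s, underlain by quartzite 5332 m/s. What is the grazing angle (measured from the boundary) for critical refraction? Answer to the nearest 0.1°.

65.9°

Critical incidence: sin θ_c = V₁/V₂ = 2175/5332 = 0.4079.
θ_c = arcsin 0.4079 = 24.07°.
Measured from the interface: 90° − 24.07° = 65.93°.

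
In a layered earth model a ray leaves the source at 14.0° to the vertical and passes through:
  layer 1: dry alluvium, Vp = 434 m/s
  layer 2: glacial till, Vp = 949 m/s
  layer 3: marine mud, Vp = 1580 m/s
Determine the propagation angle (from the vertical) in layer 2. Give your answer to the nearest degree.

Snell's law across each interface conserves sin θ / V, so sin θ_2 = V_2·sin θ₁/V₁.
sin θ_2 = 949 × sin 14.0° / 434 = 0.5290.
θ_2 = 31.94° from the vertical.

32°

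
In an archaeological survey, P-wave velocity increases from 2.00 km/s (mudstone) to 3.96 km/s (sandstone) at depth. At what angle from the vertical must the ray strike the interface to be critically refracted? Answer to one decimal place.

30.3°

At critical incidence the refracted ray runs along the interface (θ₂ = 90°), so sin θ_c = V₁/V₂.
θ_c = arcsin(2.00/3.96) = arcsin 0.5051 = 30.33°.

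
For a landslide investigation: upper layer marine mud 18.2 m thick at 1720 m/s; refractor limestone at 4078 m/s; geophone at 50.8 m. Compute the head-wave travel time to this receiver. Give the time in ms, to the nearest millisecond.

32 ms

t = x/V₂ + 2h·√(V₂²−V₁²)/(V₁V₂).
√(V₂²−V₁²) = √(4078²−1720²) = 3697.5 m/s; delay term = 2·18.2·3697.5/(1720·4078) = 0.01919 s.
t = 50.8/4078 + 0.01919 = 0.03165 s.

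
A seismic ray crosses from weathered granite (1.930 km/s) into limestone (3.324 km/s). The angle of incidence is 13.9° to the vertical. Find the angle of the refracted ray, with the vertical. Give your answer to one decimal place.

sin θ₁/V₁ = sin θ₂/V₂ ⇒ sin θ₂ = 3.324·sin 13.9°/1.930 = 3.324·0.2402/1.930 = 0.4137.
θ₂ = sin⁻¹(0.4137) = 24.44° (from vertical).

24.4°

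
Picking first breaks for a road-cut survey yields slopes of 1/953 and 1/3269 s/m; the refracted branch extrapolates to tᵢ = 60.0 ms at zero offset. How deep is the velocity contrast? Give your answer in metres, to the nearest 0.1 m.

h = tᵢ·V₁·V₂ / (2·√(V₂²−V₁²)).
√(V₂²−V₁²) = √(3269² − 953²) = 3127.0 m/s.
h = 0.06 s × 953 × 3269 / (2 × 3127.0) = 29.89 m.

29.9 m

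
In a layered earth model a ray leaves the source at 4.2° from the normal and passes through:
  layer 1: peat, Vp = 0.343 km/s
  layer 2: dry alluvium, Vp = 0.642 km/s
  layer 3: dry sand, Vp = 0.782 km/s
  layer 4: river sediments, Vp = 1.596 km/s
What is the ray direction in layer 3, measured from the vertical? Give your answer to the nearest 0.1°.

Ray parameter p = sin 4.2° / 0.343 = 2.1352e-01 s/km.
sin θ_3 = p·V_3 = 2.1352e-01 × 0.782 = 0.1670.
θ_3 = arcsin 0.1670 = 9.61°.

9.6°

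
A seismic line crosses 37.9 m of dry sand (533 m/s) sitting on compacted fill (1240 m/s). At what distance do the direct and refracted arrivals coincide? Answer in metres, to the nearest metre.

θ_c = arcsin(533/1240) = 25.46°, so cos θ_c = 0.9029 and tᵢ = 2h cos θ_c/V₁ = 0.1284 s.
At crossover x/V₁ = x/V₂ + tᵢ ⇒ x = tᵢ/(1/V₁ − 1/V₂) = 0.12841/(1.8762e-03 − 8.0645e-04) = 120.04 m.

120 m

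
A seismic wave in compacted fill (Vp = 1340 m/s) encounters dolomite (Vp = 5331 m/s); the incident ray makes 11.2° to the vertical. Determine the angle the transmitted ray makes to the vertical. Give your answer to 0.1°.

50.6°

Snell's law: sin θ₂ = (V₂/V₁)·sin θ₁ = (5331/1340)·sin 11.2° = 0.7727.
θ₂ = arcsin 0.7727 = 50.60° from the normal.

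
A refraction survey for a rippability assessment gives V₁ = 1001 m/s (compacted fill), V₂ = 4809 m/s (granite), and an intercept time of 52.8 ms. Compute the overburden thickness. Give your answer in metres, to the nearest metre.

27 m

θ_c = arcsin(1001/4809) = 12.01°; cos θ_c = 0.9781.
tᵢ = 2h cos θ_c/V₁ ⇒ h = tᵢ·V₁/(2 cos θ_c) = 0.0528·1001/(2·0.9781) = 27.02 m.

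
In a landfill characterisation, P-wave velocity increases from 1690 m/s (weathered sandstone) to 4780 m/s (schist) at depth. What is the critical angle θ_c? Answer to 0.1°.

Critical incidence: sin θ_c = V₁/V₂ = 1690/4780 = 0.3536.
θ_c = arcsin 0.3536 = 20.71°.

20.7°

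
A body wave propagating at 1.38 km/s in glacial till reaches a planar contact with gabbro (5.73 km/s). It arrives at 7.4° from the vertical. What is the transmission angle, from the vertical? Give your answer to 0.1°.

sin θ₁/V₁ = sin θ₂/V₂ ⇒ sin θ₂ = 5.73·sin 7.4°/1.38 = 5.73·0.1288/1.38 = 0.5348.
θ₂ = sin⁻¹(0.5348) = 32.33° (from vertical).

32.3°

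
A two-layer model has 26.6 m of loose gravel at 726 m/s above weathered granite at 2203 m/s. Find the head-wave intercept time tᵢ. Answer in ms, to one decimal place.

69.2 ms

tᵢ = 2h·√(V₂²−V₁²)/(V₁V₂).
√(V₂²−V₁²) = √(2203²−726²) = 2079.9 m/s.
tᵢ = 2·26.6·2079.9/(726·2203) = 0.06918 s.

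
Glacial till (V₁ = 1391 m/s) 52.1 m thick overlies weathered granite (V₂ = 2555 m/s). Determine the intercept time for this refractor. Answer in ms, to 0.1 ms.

θ_c = arcsin(V₁/V₂) = arcsin(1391/2555) = 32.99°; cos θ_c = 0.8388.
tᵢ = 2h·cos θ_c / V₁ = 2·52.1·0.8388 / 1391 = 0.06284 s.

62.8 ms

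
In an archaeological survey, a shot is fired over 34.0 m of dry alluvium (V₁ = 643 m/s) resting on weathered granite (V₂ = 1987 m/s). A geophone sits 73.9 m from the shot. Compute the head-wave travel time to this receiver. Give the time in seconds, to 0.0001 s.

0.1373 s

t = x/V₂ + 2h·√(V₂²−V₁²)/(V₁V₂).
√(V₂²−V₁²) = √(1987²−643²) = 1880.1 m/s; delay term = 2·34.0·1880.1/(643·1987) = 0.10006 s.
t = 73.9/1987 + 0.10006 = 0.13726 s.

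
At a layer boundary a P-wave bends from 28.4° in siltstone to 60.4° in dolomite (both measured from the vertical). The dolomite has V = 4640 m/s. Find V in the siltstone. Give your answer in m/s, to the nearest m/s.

2538 m/s

sin 28.4° = 0.4756; sin 60.4° = 0.8695.
V₁ = V₂·(sin θ₁/sin θ₂) = 4640·(0.4756/0.8695) = 2538.14 m/s.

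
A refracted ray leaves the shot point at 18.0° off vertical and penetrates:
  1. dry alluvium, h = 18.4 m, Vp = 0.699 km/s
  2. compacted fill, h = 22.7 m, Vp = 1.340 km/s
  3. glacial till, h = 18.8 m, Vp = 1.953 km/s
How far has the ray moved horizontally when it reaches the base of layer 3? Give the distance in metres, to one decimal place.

54.8 m

Apply Snell's law at each interface; in layer i the horizontal offset is hᵢ·tan θᵢ.
Layer 1: θ = 18.00°; offset = 18.4·tan 18.00° = 5.979 m.
Layer 2: sin θ = 1.340·sin 18.0°/0.699 = 0.5924, θ = 36.33°; offset = 22.7·tan 36.33° = 16.691 m.
Layer 3: sin θ = 1.953·sin 18.0°/0.699 = 0.8634, θ = 59.70°; offset = 18.8·tan 59.70° = 32.172 m.
Summing the layer offsets gives 54.841 m.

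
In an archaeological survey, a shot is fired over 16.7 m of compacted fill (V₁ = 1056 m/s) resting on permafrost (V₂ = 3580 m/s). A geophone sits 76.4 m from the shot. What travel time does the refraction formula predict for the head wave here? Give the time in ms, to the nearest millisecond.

θ_c = arcsin(V₁/V₂) = arcsin(1056/3580) = 17.16°, cos θ_c = 0.9555.
Intercept time tᵢ = 2h cos θ_c / V₁ = 2·16.7·0.9555/1056 = 0.03022 s.
t = x/V₂ + tᵢ = 76.4/3580 + 0.03022 = 0.05156 s.

52 ms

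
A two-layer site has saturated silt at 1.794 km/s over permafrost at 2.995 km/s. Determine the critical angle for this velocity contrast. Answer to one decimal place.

36.8°

At critical incidence the refracted ray runs along the interface (θ₂ = 90°), so sin θ_c = V₁/V₂.
θ_c = arcsin(1.794/2.995) = arcsin 0.5990 = 36.80°.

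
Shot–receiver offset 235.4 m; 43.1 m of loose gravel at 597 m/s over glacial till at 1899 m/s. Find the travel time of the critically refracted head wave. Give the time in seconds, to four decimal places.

0.2610 s

t = x/V₂ + 2h·√(V₂²−V₁²)/(V₁V₂).
√(V₂²−V₁²) = √(1899²−597²) = 1802.7 m/s; delay term = 2·43.1·1802.7/(597·1899) = 0.13707 s.
t = 235.4/1899 + 0.13707 = 0.26103 s.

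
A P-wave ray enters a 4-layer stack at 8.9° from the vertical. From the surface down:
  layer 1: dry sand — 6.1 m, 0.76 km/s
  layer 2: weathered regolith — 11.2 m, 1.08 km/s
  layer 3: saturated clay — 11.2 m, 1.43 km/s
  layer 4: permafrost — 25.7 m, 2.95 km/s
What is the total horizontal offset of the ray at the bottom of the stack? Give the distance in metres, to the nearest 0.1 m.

p = sin θ₁/V₁ = sin 8.9°/0.76 = 2.0357e-01 s/km is conserved through the stack.
Layer 1: θ = 8.90°; offset = 6.1·tan 8.90° = 0.955 m.
Layer 2: sin θ = p·1.08 = 0.2199 → θ = 12.70°; offset = 11.2·tan 12.70° = 2.524 m.
Layer 3: sin θ = p·1.43 = 0.2911 → θ = 16.92°; offset = 11.2·tan 16.92° = 3.408 m.
Layer 4: sin θ = p·2.95 = 0.6005 → θ = 36.91°; offset = 25.7·tan 36.91° = 19.301 m.
Σ offsets = 26.188 m.

26.2 m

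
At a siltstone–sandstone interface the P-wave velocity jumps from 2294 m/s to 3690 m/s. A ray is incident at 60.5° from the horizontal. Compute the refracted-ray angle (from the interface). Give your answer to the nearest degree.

38°

Angle from the normal: 90° − 60.5° = 29.5°.
sin θ₁/V₁ = sin θ₂/V₂ ⇒ sin θ₂ = 3690·sin 29.5°/2294 = 3690·0.4924/2294 = 0.7921.
θ₂ = sin⁻¹(0.7921) = 52.38° (from vertical).
From the interface: 90° − 52.38° = 37.62°.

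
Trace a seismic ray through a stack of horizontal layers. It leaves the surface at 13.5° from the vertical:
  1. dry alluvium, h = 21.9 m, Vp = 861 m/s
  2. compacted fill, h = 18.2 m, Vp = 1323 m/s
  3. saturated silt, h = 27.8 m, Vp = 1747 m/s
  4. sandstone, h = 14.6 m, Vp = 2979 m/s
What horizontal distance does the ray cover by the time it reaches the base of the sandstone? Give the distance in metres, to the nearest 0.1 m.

Apply Snell's law at each interface; in layer i the horizontal offset is hᵢ·tan θᵢ.
Layer 1: θ = 13.50°; offset = 21.9·tan 13.50° = 5.258 m.
Layer 2: sin θ = 1323·sin 13.5°/861 = 0.3587, θ = 21.02°; offset = 18.2·tan 21.02° = 6.994 m.
Layer 3: sin θ = 1747·sin 13.5°/861 = 0.4737, θ = 28.27°; offset = 27.8·tan 28.27° = 14.952 m.
Layer 4: sin θ = 2979·sin 13.5°/861 = 0.8077, θ = 53.87°; offset = 14.6·tan 53.87° = 20.001 m.
Σ offsets = 47.205 m.

47.2 m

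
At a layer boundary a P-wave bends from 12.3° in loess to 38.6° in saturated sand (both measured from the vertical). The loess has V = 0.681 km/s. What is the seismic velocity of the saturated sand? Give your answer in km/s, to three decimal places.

sin 12.3° = 0.2130; sin 38.6° = 0.6239.
V₂ = V₁·(sin θ₂/sin θ₁) = 0.681·(0.6239/0.2130) = 1.994 km/s.

1.994 km/s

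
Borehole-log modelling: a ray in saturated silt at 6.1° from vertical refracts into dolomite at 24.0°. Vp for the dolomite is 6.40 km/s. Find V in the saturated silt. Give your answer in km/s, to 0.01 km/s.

sin 6.1° = 0.1063; sin 24.0° = 0.4067.
V₁ = V₂·(sin θ₁/sin θ₂) = 6.40·(0.1063/0.4067) = 1.67 km/s.

1.67 km/s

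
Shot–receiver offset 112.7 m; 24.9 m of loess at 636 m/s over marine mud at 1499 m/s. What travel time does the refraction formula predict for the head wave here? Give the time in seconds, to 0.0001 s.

0.1461 s

θ_c = arcsin(V₁/V₂) = arcsin(636/1499) = 25.11°, cos θ_c = 0.9055.
Intercept time tᵢ = 2h cos θ_c / V₁ = 2·24.9·0.9055/636 = 0.07090 s.
t = x/V₂ + tᵢ = 112.7/1499 + 0.07090 = 0.14609 s.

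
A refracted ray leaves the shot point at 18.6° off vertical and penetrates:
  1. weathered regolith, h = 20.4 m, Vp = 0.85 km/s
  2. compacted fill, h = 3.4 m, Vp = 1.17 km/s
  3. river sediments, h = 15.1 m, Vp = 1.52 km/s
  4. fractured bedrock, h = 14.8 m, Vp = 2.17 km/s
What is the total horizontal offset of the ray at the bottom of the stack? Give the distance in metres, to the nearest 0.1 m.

39.8 m

Apply Snell's law at each interface; in layer i the horizontal offset is hᵢ·tan θᵢ.
Layer 1: θ = 18.60°; offset = 20.4·tan 18.60° = 6.865 m.
Layer 2: sin θ = 1.17·sin 18.6°/0.85 = 0.4390, θ = 26.04°; offset = 3.4·tan 26.04° = 1.661 m.
Layer 3: sin θ = 1.52·sin 18.6°/0.85 = 0.5704, θ = 34.78°; offset = 15.1·tan 34.78° = 10.486 m.
Layer 4: sin θ = 2.17·sin 18.6°/0.85 = 0.8143, θ = 54.52°; offset = 14.8·tan 54.52° = 20.762 m.
Total horizontal offset = 39.774 m.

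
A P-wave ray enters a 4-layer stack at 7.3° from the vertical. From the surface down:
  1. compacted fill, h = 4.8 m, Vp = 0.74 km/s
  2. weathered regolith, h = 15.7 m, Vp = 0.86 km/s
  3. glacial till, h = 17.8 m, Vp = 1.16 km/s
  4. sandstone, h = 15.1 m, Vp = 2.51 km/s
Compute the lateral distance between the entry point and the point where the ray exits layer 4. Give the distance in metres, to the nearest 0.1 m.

13.8 m

p = sin θ₁/V₁ = sin 7.3°/0.74 = 1.7171e-01 s/km is conserved through the stack.
Layer 1: θ = 7.30°; offset = 4.8·tan 7.30° = 0.615 m.
Layer 2: sin θ = p·0.86 = 0.1477 → θ = 8.49°; offset = 15.7·tan 8.49° = 2.344 m.
Layer 3: sin θ = p·1.16 = 0.1992 → θ = 11.49°; offset = 17.8·tan 11.49° = 3.618 m.
Layer 4: sin θ = p·2.51 = 0.4310 → θ = 25.53°; offset = 15.1·tan 25.53° = 7.212 m.
Summing the layer offsets gives 13.789 m.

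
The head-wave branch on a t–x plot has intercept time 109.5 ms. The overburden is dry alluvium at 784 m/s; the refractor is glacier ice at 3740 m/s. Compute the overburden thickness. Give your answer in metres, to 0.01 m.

θ_c = arcsin(784/3740) = 12.10°; cos θ_c = 0.9778.
tᵢ = 2h cos θ_c/V₁ ⇒ h = tᵢ·V₁/(2 cos θ_c) = 0.1095·784/(2·0.9778) = 43.90 m.

43.90 m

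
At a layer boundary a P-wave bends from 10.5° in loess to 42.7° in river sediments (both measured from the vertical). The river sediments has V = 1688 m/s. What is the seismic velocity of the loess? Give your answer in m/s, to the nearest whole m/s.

454 m/s

Snell's law: sin 10.5°/V₁ = sin 42.7°/V₂.
V₁ = V₂·sin 10.5°/sin 42.7° = 1688 × 0.2687 = 453.60 m/s.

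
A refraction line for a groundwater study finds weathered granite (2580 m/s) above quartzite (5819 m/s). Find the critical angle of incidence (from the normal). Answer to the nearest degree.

Critical incidence: sin θ_c = V₁/V₂ = 2580/5819 = 0.4434.
θ_c = arcsin 0.4434 = 26.32°.

26°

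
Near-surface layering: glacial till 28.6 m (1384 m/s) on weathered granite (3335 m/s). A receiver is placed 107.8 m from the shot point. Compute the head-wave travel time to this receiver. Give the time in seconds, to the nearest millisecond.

0.070 s

θ_c = arcsin(V₁/V₂) = arcsin(1384/3335) = 24.52°, cos θ_c = 0.9098.
Intercept time tᵢ = 2h cos θ_c / V₁ = 2·28.6·0.9098/1384 = 0.03760 s.
t = x/V₂ + tᵢ = 107.8/3335 + 0.03760 = 0.06993 s.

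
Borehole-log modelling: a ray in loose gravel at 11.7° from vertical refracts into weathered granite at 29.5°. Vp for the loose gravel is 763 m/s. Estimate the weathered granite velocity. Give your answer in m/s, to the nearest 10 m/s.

Snell's law: sin 11.7°/V₁ = sin 29.5°/V₂.
V₂ = V₁·sin 29.5°/sin 11.7° = 763 × 2.4283 = 1852.77 m/s.

1850 m/s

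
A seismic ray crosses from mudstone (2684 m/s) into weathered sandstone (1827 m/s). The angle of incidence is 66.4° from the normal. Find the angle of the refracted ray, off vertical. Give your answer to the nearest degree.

39°

Snell's law: sin θ₂ = (V₂/V₁)·sin θ₁ = (1827/2684)·sin 66.4° = 0.6238.
θ₂ = sin⁻¹(0.6238) = 38.59° (from vertical).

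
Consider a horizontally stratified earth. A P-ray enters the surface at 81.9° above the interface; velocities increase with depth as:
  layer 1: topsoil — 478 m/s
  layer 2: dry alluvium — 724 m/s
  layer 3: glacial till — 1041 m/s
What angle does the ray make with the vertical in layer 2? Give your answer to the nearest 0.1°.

From the normal: θ₁ = 90° − 81.9° = 8.1°.
Ray parameter p = sin 8.1° / 478 = 2.9477e-04 s/m.
sin θ_2 = p·V_2 = 2.9477e-04 × 724 = 0.2134.
θ_2 = 12.32° from the vertical.

12.3°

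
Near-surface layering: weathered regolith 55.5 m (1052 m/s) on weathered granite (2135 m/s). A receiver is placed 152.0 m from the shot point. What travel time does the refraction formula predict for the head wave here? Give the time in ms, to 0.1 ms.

θ_c = arcsin(V₁/V₂) = arcsin(1052/2135) = 29.52°, cos θ_c = 0.8702.
Intercept time tᵢ = 2h cos θ_c / V₁ = 2·55.5·0.8702/1052 = 0.09182 s.
t = x/V₂ + tᵢ = 152.0/2135 + 0.09182 = 0.16301 s.

163.0 ms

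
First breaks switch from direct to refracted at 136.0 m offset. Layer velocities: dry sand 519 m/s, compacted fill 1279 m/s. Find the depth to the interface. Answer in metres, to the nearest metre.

h = (x_cross/2)·√((V₂−V₁)/(V₂+V₁)).
(V₂−V₁)/(V₂+V₁) = (1279−519)/(1279+519) = 0.4227; √ = 0.6501.
h = (136.0/2)·0.6501 = 44.21 m.

44 m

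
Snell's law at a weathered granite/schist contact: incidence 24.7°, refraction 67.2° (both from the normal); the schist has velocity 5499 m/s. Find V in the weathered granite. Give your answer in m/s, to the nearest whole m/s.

Snell's law: sin 24.7°/V₁ = sin 67.2°/V₂.
V₁ = V₂·sin 24.7°/sin 67.2° = 5499 × 0.4533 = 2492.62 m/s.

2493 m/s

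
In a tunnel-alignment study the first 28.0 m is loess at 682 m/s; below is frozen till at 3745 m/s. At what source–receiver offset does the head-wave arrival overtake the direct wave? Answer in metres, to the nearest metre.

67 m

θ_c = arcsin(682/3745) = 10.49°, so cos θ_c = 0.9833 and tᵢ = 2h cos θ_c/V₁ = 0.0807 s.
At crossover x/V₁ = x/V₂ + tᵢ ⇒ x = tᵢ/(1/V₁ − 1/V₂) = 0.08074/(1.4663e-03 − 2.6702e-04) = 67.32 m.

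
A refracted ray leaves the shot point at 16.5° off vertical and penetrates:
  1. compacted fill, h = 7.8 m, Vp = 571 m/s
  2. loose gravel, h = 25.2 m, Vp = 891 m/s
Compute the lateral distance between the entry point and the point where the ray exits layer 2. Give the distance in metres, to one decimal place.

Ray parameter p = sin 16.5° / 571 m/s = 4.9740e-04 s/m.
Layer 1: θ = 16.50°; offset = 7.8·tan 16.50° = 2.310 m.
Layer 2: sin θ = p·891 = 0.4432 → θ = 26.31°; offset = 25.2·tan 26.31° = 12.459 m.
Total horizontal offset = 14.769 m.

14.8 m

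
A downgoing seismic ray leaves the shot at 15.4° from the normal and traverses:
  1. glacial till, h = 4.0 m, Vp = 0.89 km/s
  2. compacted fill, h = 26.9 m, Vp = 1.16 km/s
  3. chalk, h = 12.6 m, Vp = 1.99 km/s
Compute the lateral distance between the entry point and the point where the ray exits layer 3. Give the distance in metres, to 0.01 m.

p = sin θ₁/V₁ = sin 15.4°/0.89 = 2.9838e-01 s/km is conserved through the stack.
Layer 1: θ = 15.40°; offset = 4.0·tan 15.40° = 1.1018 m.
Layer 2: sin θ = p·1.16 = 0.3461 → θ = 20.25°; offset = 26.9·tan 20.25° = 9.9240 m.
Layer 3: sin θ = p·1.99 = 0.5938 → θ = 36.43°; offset = 12.6·tan 36.43° = 9.2980 m.
Summing the layer offsets gives 20.3238 m.

20.32 m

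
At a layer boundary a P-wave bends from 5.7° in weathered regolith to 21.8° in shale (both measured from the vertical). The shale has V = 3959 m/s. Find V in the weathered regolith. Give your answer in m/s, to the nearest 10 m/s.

sin 5.7° = 0.0993; sin 21.8° = 0.3714.
V₁ = V₂·(sin θ₁/sin θ₂) = 3959·(0.0993/0.3714) = 1058.81 m/s.

1060 m/s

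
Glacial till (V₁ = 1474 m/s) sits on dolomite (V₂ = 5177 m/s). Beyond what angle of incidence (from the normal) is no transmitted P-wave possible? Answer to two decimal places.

16.54°

Critical incidence: sin θ_c = V₁/V₂ = 1474/5177 = 0.2847.
θ_c = arcsin 0.2847 = 16.54°.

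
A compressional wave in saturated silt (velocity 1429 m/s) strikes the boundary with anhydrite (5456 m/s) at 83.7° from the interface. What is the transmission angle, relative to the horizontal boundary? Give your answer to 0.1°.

Convert to the normal: θ₁ = 90° − 83.7° = 6.3°.
Snell's law: sin θ₂ = (V₂/V₁)·sin θ₁ = (5456/1429)·sin 6.3° = 0.4190.
θ₂ = arcsin 0.4190 = 24.77° from the normal.
From the interface: 90° − 24.77° = 65.23°.

65.2°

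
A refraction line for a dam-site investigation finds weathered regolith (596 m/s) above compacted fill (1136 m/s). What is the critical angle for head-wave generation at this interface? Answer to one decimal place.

31.6°

Critical incidence: sin θ_c = V₁/V₂ = 596/1136 = 0.5246.
θ_c = arcsin 0.5246 = 31.64°.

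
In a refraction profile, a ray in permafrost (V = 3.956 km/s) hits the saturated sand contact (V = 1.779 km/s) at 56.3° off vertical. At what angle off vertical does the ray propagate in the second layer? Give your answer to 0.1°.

Snell's law: sin θ₂ = (V₂/V₁)·sin θ₁ = (1.779/3.956)·sin 56.3° = 0.3741.
θ₂ = sin⁻¹(0.3741) = 21.97° (from vertical).

22.0°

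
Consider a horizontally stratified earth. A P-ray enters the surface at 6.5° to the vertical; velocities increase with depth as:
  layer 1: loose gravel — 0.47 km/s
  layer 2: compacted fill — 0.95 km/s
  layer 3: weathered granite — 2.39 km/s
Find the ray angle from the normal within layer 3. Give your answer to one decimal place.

35.1°

Ray parameter p = sin 6.5° / 0.47 = 2.4086e-01 s/km.
sin θ_3 = p·V_3 = 2.4086e-01 × 2.39 = 0.5757.
θ_3 = arcsin 0.5757 = 35.15°.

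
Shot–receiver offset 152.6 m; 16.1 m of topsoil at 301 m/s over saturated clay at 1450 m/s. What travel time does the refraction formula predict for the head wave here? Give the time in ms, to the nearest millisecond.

θ_c = arcsin(V₁/V₂) = arcsin(301/1450) = 11.98°, cos θ_c = 0.9782.
Intercept time tᵢ = 2h cos θ_c / V₁ = 2·16.1·0.9782/301 = 0.10465 s.
t = x/V₂ + tᵢ = 152.6/1450 + 0.10465 = 0.20989 s.

210 ms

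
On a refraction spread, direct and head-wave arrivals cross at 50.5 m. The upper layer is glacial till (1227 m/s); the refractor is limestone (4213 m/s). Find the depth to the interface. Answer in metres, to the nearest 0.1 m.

x_cross = 2h·√((V₂+V₁)/(V₂−V₁)) → h = x_cross / (2·√((V₂+V₁)/(V₂−V₁))).
√((V₂+V₁)/(V₂−V₁)) = √((4213+1227)/(4213−1227)) = 1.3498.
h = 50.5 / (2·1.3498) = 18.71 m.

18.7 m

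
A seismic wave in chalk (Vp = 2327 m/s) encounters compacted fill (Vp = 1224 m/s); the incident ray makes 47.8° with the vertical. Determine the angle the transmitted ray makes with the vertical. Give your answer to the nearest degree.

23°

Snell's law: sin θ₂ = (V₂/V₁)·sin θ₁ = (1224/2327)·sin 47.8° = 0.3897.
θ₂ = sin⁻¹(0.3897) = 22.93° (from vertical).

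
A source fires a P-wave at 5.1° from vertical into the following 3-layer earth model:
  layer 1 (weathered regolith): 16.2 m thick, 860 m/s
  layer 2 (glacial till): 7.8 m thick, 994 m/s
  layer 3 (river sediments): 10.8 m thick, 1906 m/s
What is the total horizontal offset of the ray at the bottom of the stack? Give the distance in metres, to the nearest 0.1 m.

p = sin θ₁/V₁ = sin 5.1°/860 = 1.0337e-04 s/m is conserved through the stack.
Layer 1: θ = 5.10°; offset = 16.2·tan 5.10° = 1.446 m.
Layer 2: sin θ = p·994 = 0.1027 → θ = 5.90°; offset = 7.8·tan 5.90° = 0.806 m.
Layer 3: sin θ = p·1906 = 0.1970 → θ = 11.36°; offset = 10.8·tan 11.36° = 2.170 m.
Total horizontal offset = 4.422 m.

4.4 m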